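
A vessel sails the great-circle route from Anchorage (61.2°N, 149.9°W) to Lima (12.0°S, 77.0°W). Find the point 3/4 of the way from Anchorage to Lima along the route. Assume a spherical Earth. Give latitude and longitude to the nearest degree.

≈ 9°N, 88°W

From cos δ = sin φ₁ sin φ₂ + cos φ₁ cos φ₂ cos Δλ, the central angle is δ ≈ 1.614 rad (92.5°).
Interpolate at f = 3/4 with slerp weights a = sin((1−f)δ)/sin δ ≈ 0.393, b = sin(fδ)/sin δ ≈ 0.937.
p = a·p₁ + b·p₂ ≈ (0.042, -0.988, 0.150); φ = arcsin(p_z) ≈ 8.61°, λ = atan2(p_y, p_x) ≈ -87.55°.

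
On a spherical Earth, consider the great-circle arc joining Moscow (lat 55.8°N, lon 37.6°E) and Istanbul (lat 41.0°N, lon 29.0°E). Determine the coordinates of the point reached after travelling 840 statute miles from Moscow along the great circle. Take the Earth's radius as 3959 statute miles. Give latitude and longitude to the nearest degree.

≈ lat 44°N, lon 31°E

The haversine formula gives a central angle δ ≈ 0.276 rad (15.8°) between the endpoints. The total great-circle distance is δ·R ≈ 0.276 × 3959 ≈ 1094 mi, so the target fraction is f = 840/1094 ≈ 0.768.
Interpolate at f ≈ 0.768 with slerp weights a = sin((1−f)δ)/sin δ ≈ 0.235, b = sin(fδ)/sin δ ≈ 0.772.
p = a·p₁ + b·p₂ ≈ (0.614, 0.363, 0.701); φ = arcsin(p_z) ≈ 44.49°, λ = atan2(p_y, p_x) ≈ 30.59°.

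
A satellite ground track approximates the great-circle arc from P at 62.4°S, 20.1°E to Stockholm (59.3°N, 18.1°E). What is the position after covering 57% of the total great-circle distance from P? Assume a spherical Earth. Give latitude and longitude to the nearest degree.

≈ 7°N, 19°E

Write both endpoints as unit vectors p₁, p₂ with components (cos φ cos λ, cos φ sin λ, sin φ).
The central angle between the endpoints is δ = arccos(p₁·p₂) ≈ 2.124 rad (121.7°).
Interpolate at f = 0.57 with slerp weights a = sin((1−f)δ)/sin δ ≈ 0.931, b = sin(fδ)/sin δ ≈ 1.100.
p = a·p₁ + b·p₂ ≈ (0.939, 0.323, 0.121); φ = arcsin(p_z) ≈ 6.97°, λ = atan2(p_y, p_x) ≈ 18.97°.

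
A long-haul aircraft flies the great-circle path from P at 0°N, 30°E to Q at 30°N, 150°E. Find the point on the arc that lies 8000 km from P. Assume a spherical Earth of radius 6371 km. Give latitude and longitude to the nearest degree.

Write both endpoints as unit vectors p₁, p₂ with components (cos φ cos λ, cos φ sin λ, sin φ).
The central angle between the endpoints is δ = arccos(p₁·p₂) ≈ 2.019 rad (115.7°). The total great-circle distance is δ·R ≈ 2.019 × 6371 ≈ 12861 km, so the target fraction is f = 8000/12861 ≈ 0.622.
Interpolate at f ≈ 0.622 with slerp weights a = sin((1−f)δ)/sin δ ≈ 0.767, b = sin(fδ)/sin δ ≈ 1.055.
p = a·p₁ + b·p₂ ≈ (-0.127, 0.840, 0.527); φ = arcsin(p_z) ≈ 31.83°, λ = atan2(p_y, p_x) ≈ 98.61°.

≈ 32°N, 99°E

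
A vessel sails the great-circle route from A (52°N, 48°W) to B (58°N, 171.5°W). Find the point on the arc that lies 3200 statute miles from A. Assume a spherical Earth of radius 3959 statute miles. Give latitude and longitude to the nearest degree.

≈ (68°N, 148°W)

The haversine formula gives a central angle δ ≈ 1.061 rad (60.8°) between the endpoints. The total great-circle distance is δ·R ≈ 1.061 × 3959 ≈ 4200 mi, so the target fraction is f = 3200/4200 ≈ 0.762.
Interpolate at f ≈ 0.762 with slerp weights a = sin((1−f)δ)/sin δ ≈ 0.286, b = sin(fδ)/sin δ ≈ 0.829.
p = a·p₁ + b·p₂ ≈ (-0.316, -0.196, 0.928); φ = arcsin(p_z) ≈ 68.16°, λ = atan2(p_y, p_x) ≈ -148.24°.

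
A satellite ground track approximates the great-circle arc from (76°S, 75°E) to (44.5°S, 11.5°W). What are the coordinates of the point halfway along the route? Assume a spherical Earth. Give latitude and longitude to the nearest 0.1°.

≈ (65.3°S, 6.8°E)

Convert each endpoint to a unit vector on the sphere (x = cos φ cos λ, y = cos φ sin λ, z = sin φ).
The central angle between the endpoints is δ = arccos(p₁·p₂) ≈ 0.808 rad (46.3°).
Interpolate at f = 1/2 with slerp weights a = sin((1−f)δ)/sin δ ≈ 0.544, b = sin(fδ)/sin δ ≈ 0.544.
p = a·p₁ + b·p₂ ≈ (0.414, 0.050, -0.909); φ = arcsin(p_z) ≈ -65.35°, λ = atan2(p_y, p_x) ≈ 6.85°.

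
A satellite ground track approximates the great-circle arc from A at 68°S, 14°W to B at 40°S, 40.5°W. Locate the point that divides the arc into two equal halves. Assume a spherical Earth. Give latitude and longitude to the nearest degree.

≈ 55°S, 32°W

Write both endpoints as unit vectors p₁, p₂ with components (cos φ cos λ, cos φ sin λ, sin φ).
The central angle between the endpoints is δ = arccos(p₁·p₂) ≈ 0.549 rad (31.5°).
Interpolate at f = 1/2 with slerp weights a = sin((1−f)δ)/sin δ ≈ 0.519, b = sin(fδ)/sin δ ≈ 0.519.
p = a·p₁ + b·p₂ ≈ (0.491, -0.306, -0.816); φ = arcsin(p_z) ≈ -54.64°, λ = atan2(p_y, p_x) ≈ -31.87°.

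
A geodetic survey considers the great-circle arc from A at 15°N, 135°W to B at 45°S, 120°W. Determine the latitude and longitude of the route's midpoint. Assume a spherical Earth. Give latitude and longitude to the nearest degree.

≈ 15°S, 129°W

Convert each endpoint to a unit vector on the sphere (x = cos φ cos λ, y = cos φ sin λ, z = sin φ).
The central angle between the endpoints is δ = arccos(p₁·p₂) ≈ 1.074 rad (61.5°).
Interpolate at f = 1/2 with slerp weights a = sin((1−f)δ)/sin δ ≈ 0.582, b = sin(fδ)/sin δ ≈ 0.582.
p = a·p₁ + b·p₂ ≈ (-0.603, -0.754, -0.261); φ = arcsin(p_z) ≈ -15.12°, λ = atan2(p_y, p_x) ≈ -128.67°.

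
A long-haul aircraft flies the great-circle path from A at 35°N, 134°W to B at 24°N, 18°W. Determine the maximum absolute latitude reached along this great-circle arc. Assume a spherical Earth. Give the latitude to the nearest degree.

≈ 47°N

The great circle lies in the plane with unit normal n̂ = (p₁ × p₂)/|p₁ × p₂|.
Here n̂_z ≈ +0.676; the vertex latitude is φ_max = arccos|n̂_z| ≈ 47.5°.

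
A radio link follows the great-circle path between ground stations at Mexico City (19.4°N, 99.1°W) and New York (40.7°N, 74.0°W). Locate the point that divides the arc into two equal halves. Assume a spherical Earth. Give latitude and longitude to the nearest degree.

Convert each endpoint to a unit vector on the sphere (x = cos φ cos λ, y = cos φ sin λ, z = sin φ).
The central angle between the endpoints is δ = arccos(p₁·p₂) ≈ 0.527 rad (30.2°).
Interpolate at f = 1/2 with slerp weights a = sin((1−f)δ)/sin δ ≈ 0.518, b = sin(fδ)/sin δ ≈ 0.518.
p = a·p₁ + b·p₂ ≈ (0.031, -0.860, 0.510); φ = arcsin(p_z) ≈ 30.65°, λ = atan2(p_y, p_x) ≈ -87.94°.

≈ 31°N, 88°W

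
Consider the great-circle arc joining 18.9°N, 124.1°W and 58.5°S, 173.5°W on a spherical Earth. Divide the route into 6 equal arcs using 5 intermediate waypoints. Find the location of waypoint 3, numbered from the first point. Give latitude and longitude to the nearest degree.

≈ 21°S, 141°W

Convert each endpoint to a unit vector on the sphere (x = cos φ cos λ, y = cos φ sin λ, z = sin φ).
The central angle between the endpoints is δ = arccos(p₁·p₂) ≈ 1.525 rad (87.4°).
Interpolate at f = 3/6 with slerp weights a = sin((1−f)δ)/sin δ ≈ 0.692, b = sin(fδ)/sin δ ≈ 0.692.
p = a·p₁ + b·p₂ ≈ (-0.726, -0.583, -0.366); φ = arcsin(p_z) ≈ -21.45°, λ = atan2(p_y, p_x) ≈ -141.24°.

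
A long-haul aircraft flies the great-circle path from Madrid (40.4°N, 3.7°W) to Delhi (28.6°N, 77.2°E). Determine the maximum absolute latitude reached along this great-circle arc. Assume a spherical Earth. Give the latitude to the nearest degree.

The great circle lies in the plane with unit normal n̂ = (p₁ × p₂)/|p₁ × p₂|.
Here n̂_z ≈ +0.726; the vertex latitude is φ_max = arccos|n̂_z| ≈ 43.4°.
Check via Clairaut: cos φ_max = |cos φ₁| · sin C = cos(40.4°)·sin(72.4°) ≈ 0.726, again giving ≈ 43.4°.

≈ 43°N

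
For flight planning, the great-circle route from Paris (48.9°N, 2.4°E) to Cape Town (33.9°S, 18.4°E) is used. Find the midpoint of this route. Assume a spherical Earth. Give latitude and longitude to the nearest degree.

≈ 8°N, 11°E

The haversine formula gives a central angle δ ≈ 1.466 rad (84.0°) between the endpoints.
Interpolate at f = 1/2 with slerp weights a = sin((1−f)δ)/sin δ ≈ 0.673, b = sin(fδ)/sin δ ≈ 0.673.
p = a·p₁ + b·p₂ ≈ (0.972, 0.195, 0.132); φ = arcsin(p_z) ≈ 7.57°, λ = atan2(p_y, p_x) ≈ 11.33°.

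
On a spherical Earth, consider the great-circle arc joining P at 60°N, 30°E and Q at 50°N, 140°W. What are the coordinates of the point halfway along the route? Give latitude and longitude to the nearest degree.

From cos δ = sin φ₁ sin φ₂ + cos φ₁ cos φ₂ cos Δλ, the central angle is δ ≈ 1.217 rad (69.7°).
Interpolate at f = 1/2 with slerp weights a = sin((1−f)δ)/sin δ ≈ 0.609, b = sin(fδ)/sin δ ≈ 0.609.
p = a·p₁ + b·p₂ ≈ (-0.036, -0.099, 0.994); φ = arcsin(p_z) ≈ 83.93°, λ = atan2(p_y, p_x) ≈ -110.00°.

≈ 84°N, 110°W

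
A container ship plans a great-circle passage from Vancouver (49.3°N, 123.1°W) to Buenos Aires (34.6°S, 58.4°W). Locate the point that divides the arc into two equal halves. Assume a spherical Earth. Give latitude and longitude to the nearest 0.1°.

≈ 8.7°N, 86.5°W

Write both endpoints as unit vectors p₁, p₂ with components (cos φ cos λ, cos φ sin λ, sin φ).
The central angle between the endpoints is δ = arccos(p₁·p₂) ≈ 1.773 rad (101.6°).
Interpolate at f = 1/2 with slerp weights a = sin((1−f)δ)/sin δ ≈ 0.791, b = sin(fδ)/sin δ ≈ 0.791.
p = a·p₁ + b·p₂ ≈ (0.059, -0.987, 0.151); φ = arcsin(p_z) ≈ 8.66°, λ = atan2(p_y, p_x) ≈ -86.55°.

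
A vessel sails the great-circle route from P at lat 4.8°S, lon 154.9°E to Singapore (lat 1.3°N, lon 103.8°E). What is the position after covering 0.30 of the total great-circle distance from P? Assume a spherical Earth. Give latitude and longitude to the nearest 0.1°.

Write both endpoints as unit vectors p₁, p₂ with components (cos φ cos λ, cos φ sin λ, sin φ).
The central angle between the endpoints is δ = arccos(p₁·p₂) ≈ 0.897 rad (51.4°).
Interpolate at f = 0.30 with slerp weights a = sin((1−f)δ)/sin δ ≈ 0.752, b = sin(fδ)/sin δ ≈ 0.340.
p = a·p₁ + b·p₂ ≈ (-0.760, 0.648, -0.055); φ = arcsin(p_z) ≈ -3.16°, λ = atan2(p_y, p_x) ≈ 139.53°.

≈ lat 3.2°S, lon 139.5°E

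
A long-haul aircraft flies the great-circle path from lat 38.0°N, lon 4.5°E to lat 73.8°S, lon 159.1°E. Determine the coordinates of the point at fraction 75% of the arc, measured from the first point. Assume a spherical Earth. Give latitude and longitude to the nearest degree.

≈ lat 66°S, lon 32°E

The haversine formula gives a central angle δ ≈ 2.481 rad (142.2°) between the endpoints.
Interpolate at f = 0.75 with slerp weights a = sin((1−f)δ)/sin δ ≈ 0.948, b = sin(fδ)/sin δ ≈ 1.562.
p = a·p₁ + b·p₂ ≈ (0.337, 0.214, -0.917); φ = arcsin(p_z) ≈ -66.45°, λ = atan2(p_y, p_x) ≈ 32.40°.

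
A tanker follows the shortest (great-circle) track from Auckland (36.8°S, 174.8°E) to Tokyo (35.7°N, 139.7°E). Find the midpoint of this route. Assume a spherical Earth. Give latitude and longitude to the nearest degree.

Convert each endpoint to a unit vector on the sphere (x = cos φ cos λ, y = cos φ sin λ, z = sin φ).
The central angle between the endpoints is δ = arccos(p₁·p₂) ≈ 1.387 rad (79.5°).
Interpolate at f = 1/2 with slerp weights a = sin((1−f)δ)/sin δ ≈ 0.650, b = sin(fδ)/sin δ ≈ 0.650.
p = a·p₁ + b·p₂ ≈ (-0.921, 0.389, -0.010); φ = arcsin(p_z) ≈ -0.58°, λ = atan2(p_y, p_x) ≈ 157.12°.

≈ 1°S, 157°E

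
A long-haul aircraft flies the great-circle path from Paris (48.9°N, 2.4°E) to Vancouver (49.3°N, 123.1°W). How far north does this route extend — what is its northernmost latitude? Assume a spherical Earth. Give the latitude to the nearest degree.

The great circle lies in the plane with unit normal n̂ = (p₁ × p₂)/|p₁ × p₂|.
Here n̂_z ≈ -0.369; the vertex latitude is φ_max = arccos|n̂_z| ≈ 68.4°.
Check via Clairaut: cos φ_max = |cos φ₁| · sin C = cos(48.9°)·sin(34.1°) ≈ 0.369, again giving ≈ 68.4°.

≈ 68°N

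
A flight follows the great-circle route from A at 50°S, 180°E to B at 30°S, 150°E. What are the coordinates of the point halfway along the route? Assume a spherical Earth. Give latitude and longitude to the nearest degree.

≈ 41°S, 163°E

From cos δ = sin φ₁ sin φ₂ + cos φ₁ cos φ₂ cos Δλ, the central angle is δ ≈ 0.525 rad (30.1°).
Interpolate at f = 1/2 with slerp weights a = sin((1−f)δ)/sin δ ≈ 0.518, b = sin(fδ)/sin δ ≈ 0.518.
p = a·p₁ + b·p₂ ≈ (-0.721, 0.224, -0.656); φ = arcsin(p_z) ≈ -40.96°, λ = atan2(p_y, p_x) ≈ 162.73°.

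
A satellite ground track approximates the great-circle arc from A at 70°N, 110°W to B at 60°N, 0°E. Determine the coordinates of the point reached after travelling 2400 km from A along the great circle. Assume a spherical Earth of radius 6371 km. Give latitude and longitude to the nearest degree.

≈ 74°N, 36°W

Convert each endpoint to a unit vector on the sphere (x = cos φ cos λ, y = cos φ sin λ, z = sin φ).
The central angle between the endpoints is δ = arccos(p₁·p₂) ≈ 0.715 rad (40.9°). The total great-circle distance is δ·R ≈ 0.715 × 6371 ≈ 4553 km, so the target fraction is f = 2400/4553 ≈ 0.527.
Interpolate at f ≈ 0.527 with slerp weights a = sin((1−f)δ)/sin δ ≈ 0.506, b = sin(fδ)/sin δ ≈ 0.561.
p = a·p₁ + b·p₂ ≈ (0.221, -0.163, 0.962); φ = arcsin(p_z) ≈ 74.05°, λ = atan2(p_y, p_x) ≈ -36.29°.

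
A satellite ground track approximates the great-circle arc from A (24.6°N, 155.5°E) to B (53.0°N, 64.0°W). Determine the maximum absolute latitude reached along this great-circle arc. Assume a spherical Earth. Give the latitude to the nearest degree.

The great circle lies in the plane with unit normal n̂ = (p₁ × p₂)/|p₁ × p₂|.
Here n̂_z ≈ +0.349; the vertex latitude is φ_max = arccos|n̂_z| ≈ 69.5°.
Check via Clairaut: cos φ_max = |cos φ₁| · sin C = cos(24.6°)·sin(22.6°) ≈ 0.349, again giving ≈ 69.5°.

≈ 70°N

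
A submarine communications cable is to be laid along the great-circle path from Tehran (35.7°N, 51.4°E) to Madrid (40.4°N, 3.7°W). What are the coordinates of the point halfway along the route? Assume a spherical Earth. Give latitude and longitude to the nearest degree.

Write both endpoints as unit vectors p₁, p₂ with components (cos φ cos λ, cos φ sin λ, sin φ).
The central angle between the endpoints is δ = arccos(p₁·p₂) ≈ 0.749 rad (42.9°).
Interpolate at f = 1/2 with slerp weights a = sin((1−f)δ)/sin δ ≈ 0.537, b = sin(fδ)/sin δ ≈ 0.537.
p = a·p₁ + b·p₂ ≈ (0.681, 0.315, 0.662); φ = arcsin(p_z) ≈ 41.43°, λ = atan2(p_y, p_x) ≈ 24.81°.

≈ (41°N, 25°E)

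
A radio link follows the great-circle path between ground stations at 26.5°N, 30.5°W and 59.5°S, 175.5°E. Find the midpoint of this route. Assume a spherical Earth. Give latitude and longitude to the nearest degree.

≈ 40°S, 57°W

From cos δ = sin φ₁ sin φ₂ + cos φ₁ cos φ₂ cos Δλ, the central angle is δ ≈ 2.486 rad (142.4°).
Interpolate at f = 1/2 with slerp weights a = sin((1−f)δ)/sin δ ≈ 1.553, b = sin(fδ)/sin δ ≈ 1.553.
p = a·p₁ + b·p₂ ≈ (0.412, -0.644, -0.645); φ = arcsin(p_z) ≈ -40.18°, λ = atan2(p_y, p_x) ≈ -57.39°.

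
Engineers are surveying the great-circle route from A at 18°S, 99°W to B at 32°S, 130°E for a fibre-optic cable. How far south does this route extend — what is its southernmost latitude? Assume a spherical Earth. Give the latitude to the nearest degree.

The great circle lies in the plane with unit normal n̂ = (p₁ × p₂)/|p₁ × p₂|.
Here n̂_z ≈ -0.654; the vertex latitude is φ_max = arccos|n̂_z| ≈ 49.2°.

≈ 49°S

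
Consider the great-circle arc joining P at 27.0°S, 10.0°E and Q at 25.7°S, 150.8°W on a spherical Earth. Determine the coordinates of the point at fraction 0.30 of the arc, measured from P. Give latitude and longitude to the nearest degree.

≈ 60°S, 16°W

Convert each endpoint to a unit vector on the sphere (x = cos φ cos λ, y = cos φ sin λ, z = sin φ).
The central angle between the endpoints is δ = arccos(p₁·p₂) ≈ 2.167 rad (124.1°).
Interpolate at f = 0.30 with slerp weights a = sin((1−f)δ)/sin δ ≈ 1.207, b = sin(fδ)/sin δ ≈ 0.731.
p = a·p₁ + b·p₂ ≈ (0.484, -0.135, -0.865); φ = arcsin(p_z) ≈ -59.87°, λ = atan2(p_y, p_x) ≈ -15.58°.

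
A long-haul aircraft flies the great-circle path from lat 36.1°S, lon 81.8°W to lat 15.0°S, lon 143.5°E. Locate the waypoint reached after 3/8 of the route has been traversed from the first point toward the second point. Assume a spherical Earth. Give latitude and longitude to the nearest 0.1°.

≈ lat 52.8°S, lon 138.5°W

From cos δ = sin φ₁ sin φ₂ + cos φ₁ cos φ₂ cos Δλ, the central angle is δ ≈ 1.978 rad (113.4°).
Interpolate at f = 3/8 with slerp weights a = sin((1−f)δ)/sin δ ≈ 1.029, b = sin(fδ)/sin δ ≈ 0.736.
p = a·p₁ + b·p₂ ≈ (-0.453, -0.400, -0.797); φ = arcsin(p_z) ≈ -52.82°, λ = atan2(p_y, p_x) ≈ -138.55°.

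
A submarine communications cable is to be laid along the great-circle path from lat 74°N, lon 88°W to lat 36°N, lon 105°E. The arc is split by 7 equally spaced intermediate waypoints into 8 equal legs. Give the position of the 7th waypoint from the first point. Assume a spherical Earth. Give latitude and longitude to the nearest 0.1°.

Write both endpoints as unit vectors p₁, p₂ with components (cos φ cos λ, cos φ sin λ, sin φ).
The central angle between the endpoints is δ = arccos(p₁·p₂) ≈ 1.216 rad (69.7°).
Interpolate at f = 7/8 with slerp weights a = sin((1−f)δ)/sin δ ≈ 0.161, b = sin(fδ)/sin δ ≈ 0.932.
p = a·p₁ + b·p₂ ≈ (-0.194, 0.684, 0.703); φ = arcsin(p_z) ≈ 44.68°, λ = atan2(p_y, p_x) ≈ 105.81°.

≈ lat 44.7°N, lon 105.8°E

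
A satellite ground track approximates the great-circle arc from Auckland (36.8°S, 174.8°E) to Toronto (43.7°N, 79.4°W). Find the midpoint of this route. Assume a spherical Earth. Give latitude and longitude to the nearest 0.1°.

≈ 5.7°N, 136.2°W

Write both endpoints as unit vectors p₁, p₂ with components (cos φ cos λ, cos φ sin λ, sin φ).
The central angle between the endpoints is δ = arccos(p₁·p₂) ≈ 2.179 rad (124.9°).
Interpolate at f = 1/2 with slerp weights a = sin((1−f)δ)/sin δ ≈ 1.080, b = sin(fδ)/sin δ ≈ 1.080.
p = a·p₁ + b·p₂ ≈ (-0.718, -0.689, 0.099); φ = arcsin(p_z) ≈ 5.69°, λ = atan2(p_y, p_x) ≈ -136.16°.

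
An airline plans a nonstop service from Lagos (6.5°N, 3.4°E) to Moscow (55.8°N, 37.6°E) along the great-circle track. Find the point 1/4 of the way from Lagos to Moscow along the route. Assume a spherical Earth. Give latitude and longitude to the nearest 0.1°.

≈ 19.5°N, 9.0°E

Convert each endpoint to a unit vector on the sphere (x = cos φ cos λ, y = cos φ sin λ, z = sin φ).
The central angle between the endpoints is δ = arccos(p₁·p₂) ≈ 0.982 rad (56.3°).
Interpolate at f = 1/4 with slerp weights a = sin((1−f)δ)/sin δ ≈ 0.808, b = sin(fδ)/sin δ ≈ 0.292.
p = a·p₁ + b·p₂ ≈ (0.931, 0.148, 0.333); φ = arcsin(p_z) ≈ 19.46°, λ = atan2(p_y, p_x) ≈ 9.02°.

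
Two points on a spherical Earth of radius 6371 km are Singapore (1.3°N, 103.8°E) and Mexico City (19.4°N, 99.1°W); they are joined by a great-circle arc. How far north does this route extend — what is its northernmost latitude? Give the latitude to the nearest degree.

≈ 44°N

The great circle lies in the plane with unit normal n̂ = (p₁ × p₂)/|p₁ × p₂|.
Here n̂_z ≈ +0.722; the vertex latitude is φ_max = arccos|n̂_z| ≈ 43.8°.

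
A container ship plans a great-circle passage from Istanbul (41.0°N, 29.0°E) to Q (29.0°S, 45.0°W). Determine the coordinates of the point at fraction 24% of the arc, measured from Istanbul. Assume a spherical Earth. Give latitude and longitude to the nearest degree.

≈ (26°N, 7°E)

Write both endpoints as unit vectors p₁, p₂ with components (cos φ cos λ, cos φ sin λ, sin φ).
The central angle between the endpoints is δ = arccos(p₁·p₂) ≈ 1.707 rad (97.8°).
Interpolate at f = 0.24 with slerp weights a = sin((1−f)δ)/sin δ ≈ 0.972, b = sin(fδ)/sin δ ≈ 0.402.
p = a·p₁ + b·p₂ ≈ (0.890, 0.107, 0.443); φ = arcsin(p_z) ≈ 26.28°, λ = atan2(p_y, p_x) ≈ 6.85°.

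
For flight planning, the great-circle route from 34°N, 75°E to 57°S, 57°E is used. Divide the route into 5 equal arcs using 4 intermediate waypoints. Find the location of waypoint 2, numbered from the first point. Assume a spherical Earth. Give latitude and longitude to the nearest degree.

Convert each endpoint to a unit vector on the sphere (x = cos φ cos λ, y = cos φ sin λ, z = sin φ).
The central angle between the endpoints is δ = arccos(p₁·p₂) ≈ 1.610 rad (92.3°).
Interpolate at f = 2/5 with slerp weights a = sin((1−f)δ)/sin δ ≈ 0.823, b = sin(fδ)/sin δ ≈ 0.601.
p = a·p₁ + b·p₂ ≈ (0.355, 0.934, -0.044); φ = arcsin(p_z) ≈ -2.50°, λ = atan2(p_y, p_x) ≈ 69.19°.

≈ 2°S, 69°E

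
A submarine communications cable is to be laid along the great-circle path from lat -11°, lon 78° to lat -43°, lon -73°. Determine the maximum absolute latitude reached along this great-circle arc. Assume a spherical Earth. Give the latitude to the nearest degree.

≈ -66°

The great circle lies in the plane with unit normal n̂ = (p₁ × p₂)/|p₁ × p₂|.
Here n̂_z ≈ -0.401; the vertex latitude is φ_max = arccos|n̂_z| ≈ 66.3°.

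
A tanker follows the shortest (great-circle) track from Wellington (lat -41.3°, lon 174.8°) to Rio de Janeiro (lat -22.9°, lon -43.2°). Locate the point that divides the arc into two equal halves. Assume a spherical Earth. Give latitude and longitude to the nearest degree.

≈ lat -62°, lon -98°

Convert each endpoint to a unit vector on the sphere (x = cos φ cos λ, y = cos φ sin λ, z = sin φ).
The central angle between the endpoints is δ = arccos(p₁·p₂) ≈ 1.863 rad (106.8°).
Interpolate at f = 1/2 with slerp weights a = sin((1−f)δ)/sin δ ≈ 0.838, b = sin(fδ)/sin δ ≈ 0.838.
p = a·p₁ + b·p₂ ≈ (-0.064, -0.472, -0.879); φ = arcsin(p_z) ≈ -61.58°, λ = atan2(p_y, p_x) ≈ -97.76°.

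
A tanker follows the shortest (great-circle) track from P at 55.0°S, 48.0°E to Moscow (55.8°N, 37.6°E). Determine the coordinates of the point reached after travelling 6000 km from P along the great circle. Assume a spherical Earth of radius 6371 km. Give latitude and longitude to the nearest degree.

Write both endpoints as unit vectors p₁, p₂ with components (cos φ cos λ, cos φ sin λ, sin φ).
The central angle between the endpoints is δ = arccos(p₁·p₂) ≈ 1.939 rad (111.1°). The total great-circle distance is δ·R ≈ 1.939 × 6371 ≈ 12357 km, so the target fraction is f = 6000/12357 ≈ 0.486.
Interpolate at f ≈ 0.486 with slerp weights a = sin((1−f)δ)/sin δ ≈ 0.901, b = sin(fδ)/sin δ ≈ 0.867.
p = a·p₁ + b·p₂ ≈ (0.732, 0.681, -0.021); φ = arcsin(p_z) ≈ -1.20°, λ = atan2(p_y, p_x) ≈ 42.95°.

≈ 1°S, 43°E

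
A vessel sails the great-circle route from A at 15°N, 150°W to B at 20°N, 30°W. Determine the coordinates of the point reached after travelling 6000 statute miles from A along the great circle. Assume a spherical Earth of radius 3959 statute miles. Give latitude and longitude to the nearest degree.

≈ 29°N, 55°W

From cos δ = sin φ₁ sin φ₂ + cos φ₁ cos φ₂ cos Δλ, the central angle is δ ≈ 1.945 rad (111.4°). The total great-circle distance is δ·R ≈ 1.945 × 3959 ≈ 7699 mi, so the target fraction is f = 6000/7699 ≈ 0.779.
Interpolate at f ≈ 0.779 with slerp weights a = sin((1−f)δ)/sin δ ≈ 0.447, b = sin(fδ)/sin δ ≈ 1.073.
p = a·p₁ + b·p₂ ≈ (0.499, -0.720, 0.483); φ = arcsin(p_z) ≈ 28.85°, λ = atan2(p_y, p_x) ≈ -55.28°.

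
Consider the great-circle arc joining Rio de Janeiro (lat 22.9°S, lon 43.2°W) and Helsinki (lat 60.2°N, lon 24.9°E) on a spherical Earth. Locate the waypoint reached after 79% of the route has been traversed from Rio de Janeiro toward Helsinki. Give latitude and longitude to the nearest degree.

From cos δ = sin φ₁ sin φ₂ + cos φ₁ cos φ₂ cos Δλ, the central angle is δ ≈ 1.738 rad (99.6°).
Interpolate at f = 0.79 with slerp weights a = sin((1−f)δ)/sin δ ≈ 0.362, b = sin(fδ)/sin δ ≈ 0.995.
p = a·p₁ + b·p₂ ≈ (0.691, -0.020, 0.722); φ = arcsin(p_z) ≈ 46.23°, λ = atan2(p_y, p_x) ≈ -1.68°.

≈ lat 46°N, lon 2°W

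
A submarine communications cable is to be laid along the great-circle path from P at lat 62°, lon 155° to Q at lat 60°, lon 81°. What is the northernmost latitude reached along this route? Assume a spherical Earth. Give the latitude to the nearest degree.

≈ 66°

The great circle lies in the plane with unit normal n̂ = (p₁ × p₂)/|p₁ × p₂|.
Here n̂_z ≈ -0.404; the vertex latitude is φ_max = arccos|n̂_z| ≈ 66.2°.
Check via Clairaut: cos φ_max = |cos φ₁| · sin C = cos(62.0°)·sin(59.3°) ≈ 0.404, again giving ≈ 66.2°.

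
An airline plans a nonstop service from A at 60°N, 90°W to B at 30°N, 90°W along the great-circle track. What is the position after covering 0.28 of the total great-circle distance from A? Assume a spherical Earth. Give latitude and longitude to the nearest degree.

≈ 52°N, 90°W

From cos δ = sin φ₁ sin φ₂ + cos φ₁ cos φ₂ cos Δλ, the central angle is δ ≈ 0.524 rad (30.0°).
Interpolate at f = 0.28 with slerp weights a = sin((1−f)δ)/sin δ ≈ 0.736, b = sin(fδ)/sin δ ≈ 0.292.
p = a·p₁ + b·p₂ ≈ (0.000, -0.621, 0.784); φ = arcsin(p_z) ≈ 51.60°, λ = atan2(p_y, p_x) ≈ -90.00°.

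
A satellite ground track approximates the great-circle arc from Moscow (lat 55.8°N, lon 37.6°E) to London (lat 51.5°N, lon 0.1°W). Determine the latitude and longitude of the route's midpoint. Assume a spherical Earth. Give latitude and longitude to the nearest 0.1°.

≈ lat 55.1°N, lon 17.8°E

Convert each endpoint to a unit vector on the sphere (x = cos φ cos λ, y = cos φ sin λ, z = sin φ).
The central angle between the endpoints is δ = arccos(p₁·p₂) ≈ 0.392 rad (22.5°).
Interpolate at f = 1/2 with slerp weights a = sin((1−f)δ)/sin δ ≈ 0.510, b = sin(fδ)/sin δ ≈ 0.510.
p = a·p₁ + b·p₂ ≈ (0.544, 0.174, 0.821); φ = arcsin(p_z) ≈ 55.14°, λ = atan2(p_y, p_x) ≈ 17.75°.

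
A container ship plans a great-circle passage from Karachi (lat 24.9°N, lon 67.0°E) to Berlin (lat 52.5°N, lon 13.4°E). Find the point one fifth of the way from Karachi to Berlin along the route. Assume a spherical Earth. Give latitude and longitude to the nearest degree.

From cos δ = sin φ₁ sin φ₂ + cos φ₁ cos φ₂ cos Δλ, the central angle is δ ≈ 0.848 rad (48.6°).
Interpolate at f = 1/5 with slerp weights a = sin((1−f)δ)/sin δ ≈ 0.837, b = sin(fδ)/sin δ ≈ 0.225.
p = a·p₁ + b·p₂ ≈ (0.430, 0.730, 0.531); φ = arcsin(p_z) ≈ 32.06°, λ = atan2(p_y, p_x) ≈ 59.52°.

≈ lat 32°N, lon 60°E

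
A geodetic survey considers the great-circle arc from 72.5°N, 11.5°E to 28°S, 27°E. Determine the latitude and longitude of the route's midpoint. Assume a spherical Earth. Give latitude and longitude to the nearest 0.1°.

≈ 22.4°N, 23.1°E

Write both endpoints as unit vectors p₁, p₂ with components (cos φ cos λ, cos φ sin λ, sin φ).
The central angle between the endpoints is δ = arccos(p₁·p₂) ≈ 1.764 rad (101.1°).
Interpolate at f = 1/2 with slerp weights a = sin((1−f)δ)/sin δ ≈ 0.787, b = sin(fδ)/sin δ ≈ 0.787.
p = a·p₁ + b·p₂ ≈ (0.851, 0.362, 0.381); φ = arcsin(p_z) ≈ 22.39°, λ = atan2(p_y, p_x) ≈ 23.08°.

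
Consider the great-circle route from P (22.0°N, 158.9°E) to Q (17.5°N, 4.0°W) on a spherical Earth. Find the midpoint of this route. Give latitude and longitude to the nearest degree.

≈ (67°N, 72°E)

From cos δ = sin φ₁ sin φ₂ + cos φ₁ cos φ₂ cos Δλ, the central angle is δ ≈ 2.393 rad (137.1°).
Interpolate at f = 1/2 with slerp weights a = sin((1−f)δ)/sin δ ≈ 1.367, b = sin(fδ)/sin δ ≈ 1.367.
p = a·p₁ + b·p₂ ≈ (0.118, 0.365, 0.923); φ = arcsin(p_z) ≈ 67.42°, λ = atan2(p_y, p_x) ≈ 72.09°.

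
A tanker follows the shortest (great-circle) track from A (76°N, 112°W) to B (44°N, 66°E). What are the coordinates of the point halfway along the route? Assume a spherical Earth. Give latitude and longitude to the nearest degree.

≈ (74°N, 65°E)

Write both endpoints as unit vectors p₁, p₂ with components (cos φ cos λ, cos φ sin λ, sin φ).
The central angle between the endpoints is δ = arccos(p₁·p₂) ≈ 1.047 rad (60.0°).
Interpolate at f = 1/2 with slerp weights a = sin((1−f)δ)/sin δ ≈ 0.577, b = sin(fδ)/sin δ ≈ 0.577.
p = a·p₁ + b·p₂ ≈ (0.117, 0.250, 0.961); φ = arcsin(p_z) ≈ 73.99°, λ = atan2(p_y, p_x) ≈ 64.99°.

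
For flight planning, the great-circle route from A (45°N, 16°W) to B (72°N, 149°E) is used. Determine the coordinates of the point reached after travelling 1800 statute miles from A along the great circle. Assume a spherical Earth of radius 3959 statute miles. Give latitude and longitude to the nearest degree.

≈ (71°N, 9°W)

Write both endpoints as unit vectors p₁, p₂ with components (cos φ cos λ, cos φ sin λ, sin φ).
The central angle between the endpoints is δ = arccos(p₁·p₂) ≈ 1.091 rad (62.5°). The total great-circle distance is δ·R ≈ 1.091 × 3959 ≈ 4320 mi, so the target fraction is f = 1800/4320 ≈ 0.417.
Interpolate at f ≈ 0.417 with slerp weights a = sin((1−f)δ)/sin δ ≈ 0.670, b = sin(fδ)/sin δ ≈ 0.495.
p = a·p₁ + b·p₂ ≈ (0.324, -0.052, 0.945); φ = arcsin(p_z) ≈ 70.83°, λ = atan2(p_y, p_x) ≈ -9.08°.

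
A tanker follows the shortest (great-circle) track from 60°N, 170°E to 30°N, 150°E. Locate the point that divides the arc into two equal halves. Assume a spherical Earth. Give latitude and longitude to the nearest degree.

≈ 45°N, 157°E

The haversine formula gives a central angle δ ≈ 0.574 rad (32.9°) between the endpoints.
Interpolate at f = 1/2 with slerp weights a = sin((1−f)δ)/sin δ ≈ 0.521, b = sin(fδ)/sin δ ≈ 0.521.
p = a·p₁ + b·p₂ ≈ (-0.648, 0.271, 0.712); φ = arcsin(p_z) ≈ 45.41°, λ = atan2(p_y, p_x) ≈ 157.29°.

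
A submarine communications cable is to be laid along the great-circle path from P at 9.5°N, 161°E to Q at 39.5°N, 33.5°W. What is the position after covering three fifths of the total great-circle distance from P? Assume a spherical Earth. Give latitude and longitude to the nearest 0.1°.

≈ 75.5°N, 122.2°W

Write both endpoints as unit vectors p₁, p₂ with components (cos φ cos λ, cos φ sin λ, sin φ).
The central angle between the endpoints is δ = arccos(p₁·p₂) ≈ 2.255 rad (129.2°).
Interpolate at f = 3/5 with slerp weights a = sin((1−f)δ)/sin δ ≈ 1.012, b = sin(fδ)/sin δ ≈ 1.260.
p = a·p₁ + b·p₂ ≈ (-0.133, -0.211, 0.968); φ = arcsin(p_z) ≈ 75.52°, λ = atan2(p_y, p_x) ≈ -122.24°.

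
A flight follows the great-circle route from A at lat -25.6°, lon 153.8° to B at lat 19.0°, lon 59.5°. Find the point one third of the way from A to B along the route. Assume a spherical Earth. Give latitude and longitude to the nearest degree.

Convert each endpoint to a unit vector on the sphere (x = cos φ cos λ, y = cos φ sin λ, z = sin φ).
The central angle between the endpoints is δ = arccos(p₁·p₂) ≈ 1.777 rad (101.8°).
Interpolate at f = 1/3 with slerp weights a = sin((1−f)δ)/sin δ ≈ 0.946, b = sin(fδ)/sin δ ≈ 0.570.
p = a·p₁ + b·p₂ ≈ (-0.492, 0.841, -0.223); φ = arcsin(p_z) ≈ -12.90°, λ = atan2(p_y, p_x) ≈ 120.32°.

≈ lat -13°, lon 120°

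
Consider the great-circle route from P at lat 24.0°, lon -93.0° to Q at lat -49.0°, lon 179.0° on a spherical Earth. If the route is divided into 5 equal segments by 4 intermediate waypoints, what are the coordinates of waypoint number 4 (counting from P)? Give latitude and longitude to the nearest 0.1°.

≈ lat -39.1°, lon -154.5°

Convert each endpoint to a unit vector on the sphere (x = cos φ cos λ, y = cos φ sin λ, z = sin φ).
The central angle between the endpoints is δ = arccos(p₁·p₂) ≈ 1.861 rad (106.6°).
Interpolate at f = 4/5 with slerp weights a = sin((1−f)δ)/sin δ ≈ 0.380, b = sin(fδ)/sin δ ≈ 1.040.
p = a·p₁ + b·p₂ ≈ (-0.700, -0.334, -0.631); φ = arcsin(p_z) ≈ -39.10°, λ = atan2(p_y, p_x) ≈ -154.48°.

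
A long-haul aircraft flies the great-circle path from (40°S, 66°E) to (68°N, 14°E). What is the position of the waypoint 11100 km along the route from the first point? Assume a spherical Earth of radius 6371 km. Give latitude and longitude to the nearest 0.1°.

The haversine formula gives a central angle δ ≈ 2.003 rad (114.8°) between the endpoints. The total great-circle distance is δ·R ≈ 2.003 × 6371 ≈ 12764 km, so the target fraction is f = 11100/12764 ≈ 0.870.
Interpolate at f ≈ 0.870 with slerp weights a = sin((1−f)δ)/sin δ ≈ 0.284, b = sin(fδ)/sin δ ≈ 1.085.
p = a·p₁ + b·p₂ ≈ (0.483, 0.297, 0.823); φ = arcsin(p_z) ≈ 55.43°, λ = atan2(p_y, p_x) ≈ 31.62°.

≈ (55.4°N, 31.6°E)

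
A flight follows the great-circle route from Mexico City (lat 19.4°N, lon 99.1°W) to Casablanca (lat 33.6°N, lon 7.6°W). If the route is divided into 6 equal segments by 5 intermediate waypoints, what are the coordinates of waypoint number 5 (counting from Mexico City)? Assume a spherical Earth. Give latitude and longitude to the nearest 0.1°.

≈ lat 36.5°N, lon 23.6°W

Convert each endpoint to a unit vector on the sphere (x = cos φ cos λ, y = cos φ sin λ, z = sin φ).
The central angle between the endpoints is δ = arccos(p₁·p₂) ≈ 1.407 rad (80.6°).
Interpolate at f = 5/6 with slerp weights a = sin((1−f)δ)/sin δ ≈ 0.235, b = sin(fδ)/sin δ ≈ 0.934.
p = a·p₁ + b·p₂ ≈ (0.736, -0.322, 0.595); φ = arcsin(p_z) ≈ 36.53°, λ = atan2(p_y, p_x) ≈ -23.64°.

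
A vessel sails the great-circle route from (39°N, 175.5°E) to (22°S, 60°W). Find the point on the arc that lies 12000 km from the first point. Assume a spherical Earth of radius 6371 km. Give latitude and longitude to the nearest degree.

Write both endpoints as unit vectors p₁, p₂ with components (cos φ cos λ, cos φ sin λ, sin φ).
The central angle between the endpoints is δ = arccos(p₁·p₂) ≈ 2.270 rad (130.1°). The total great-circle distance is δ·R ≈ 2.270 × 6371 ≈ 14464 km, so the target fraction is f = 12000/14464 ≈ 0.830.
Interpolate at f ≈ 0.830 with slerp weights a = sin((1−f)δ)/sin δ ≈ 0.493, b = sin(fδ)/sin δ ≈ 1.244.
p = a·p₁ + b·p₂ ≈ (0.195, -0.968, -0.156); φ = arcsin(p_z) ≈ -8.95°, λ = atan2(p_y, p_x) ≈ -78.64°.

≈ (9°S, 79°W)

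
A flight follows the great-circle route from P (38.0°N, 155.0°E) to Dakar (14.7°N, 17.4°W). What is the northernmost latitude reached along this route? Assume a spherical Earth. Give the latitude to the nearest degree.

The great circle lies in the plane with unit normal n̂ = (p₁ × p₂)/|p₁ × p₂|.
Here n̂_z ≈ -0.126; the vertex latitude is φ_max = arccos|n̂_z| ≈ 82.8°.

≈ 83°N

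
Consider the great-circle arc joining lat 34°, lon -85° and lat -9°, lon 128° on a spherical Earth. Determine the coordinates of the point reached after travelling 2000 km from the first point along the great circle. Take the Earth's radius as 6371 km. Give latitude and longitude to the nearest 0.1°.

≈ lat 41.8°, lon -105.6°

Write both endpoints as unit vectors p₁, p₂ with components (cos φ cos λ, cos φ sin λ, sin φ).
The central angle between the endpoints is δ = arccos(p₁·p₂) ≈ 2.456 rad (140.7°). The total great-circle distance is δ·R ≈ 2.456 × 6371 ≈ 15649 km, so the target fraction is f = 2000/15649 ≈ 0.128.
Interpolate at f ≈ 0.128 with slerp weights a = sin((1−f)δ)/sin δ ≈ 1.329, b = sin(fδ)/sin δ ≈ 0.488.
p = a·p₁ + b·p₂ ≈ (-0.201, -0.718, 0.667); φ = arcsin(p_z) ≈ 41.82°, λ = atan2(p_y, p_x) ≈ -105.62°.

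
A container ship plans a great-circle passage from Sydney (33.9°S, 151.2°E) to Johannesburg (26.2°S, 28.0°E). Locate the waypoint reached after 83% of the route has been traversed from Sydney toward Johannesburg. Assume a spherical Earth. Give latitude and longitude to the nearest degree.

≈ 37°S, 43°E

The haversine formula gives a central angle δ ≈ 1.733 rad (99.3°) between the endpoints.
Interpolate at f = 0.83 with slerp weights a = sin((1−f)δ)/sin δ ≈ 0.294, b = sin(fδ)/sin δ ≈ 1.004.
p = a·p₁ + b·p₂ ≈ (0.582, 0.541, -0.608); φ = arcsin(p_z) ≈ -37.41°, λ = atan2(p_y, p_x) ≈ 42.91°.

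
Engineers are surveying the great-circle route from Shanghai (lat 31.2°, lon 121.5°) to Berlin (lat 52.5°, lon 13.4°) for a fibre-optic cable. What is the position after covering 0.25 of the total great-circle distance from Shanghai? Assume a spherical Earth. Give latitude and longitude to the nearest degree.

≈ lat 45°, lon 106°

From cos δ = sin φ₁ sin φ₂ + cos φ₁ cos φ₂ cos Δλ, the central angle is δ ≈ 1.319 rad (75.6°).
Interpolate at f = 0.25 with slerp weights a = sin((1−f)δ)/sin δ ≈ 0.863, b = sin(fδ)/sin δ ≈ 0.334.
p = a·p₁ + b·p₂ ≈ (-0.188, 0.676, 0.712); φ = arcsin(p_z) ≈ 45.41°, λ = atan2(p_y, p_x) ≈ 105.50°.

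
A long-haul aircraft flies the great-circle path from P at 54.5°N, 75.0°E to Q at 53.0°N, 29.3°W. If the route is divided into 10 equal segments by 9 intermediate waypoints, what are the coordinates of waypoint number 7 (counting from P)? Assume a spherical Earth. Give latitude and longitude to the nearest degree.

≈ 63°N, 4°W

Convert each endpoint to a unit vector on the sphere (x = cos φ cos λ, y = cos φ sin λ, z = sin φ).
The central angle between the endpoints is δ = arccos(p₁·p₂) ≈ 0.972 rad (55.7°).
Interpolate at f = 7/10 with slerp weights a = sin((1−f)δ)/sin δ ≈ 0.348, b = sin(fδ)/sin δ ≈ 0.762.
p = a·p₁ + b·p₂ ≈ (0.452, -0.029, 0.892); φ = arcsin(p_z) ≈ 63.07°, λ = atan2(p_y, p_x) ≈ -3.68°.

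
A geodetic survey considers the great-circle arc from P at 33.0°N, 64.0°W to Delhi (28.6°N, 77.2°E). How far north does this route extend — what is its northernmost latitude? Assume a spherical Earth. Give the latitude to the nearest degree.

The great circle lies in the plane with unit normal n̂ = (p₁ × p₂)/|p₁ × p₂|.
Here n̂_z ≈ +0.486; the vertex latitude is φ_max = arccos|n̂_z| ≈ 60.9°.
Check via Clairaut: cos φ_max = |cos φ₁| · sin C = cos(33.0°)·sin(35.4°) ≈ 0.486, again giving ≈ 60.9°.

≈ 61°N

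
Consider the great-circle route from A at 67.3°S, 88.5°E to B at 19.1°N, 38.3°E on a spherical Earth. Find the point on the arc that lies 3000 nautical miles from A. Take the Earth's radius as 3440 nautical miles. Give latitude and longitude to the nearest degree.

≈ 23°S, 51°E

Write both endpoints as unit vectors p₁, p₂ with components (cos φ cos λ, cos φ sin λ, sin φ).
The central angle between the endpoints is δ = arccos(p₁·p₂) ≈ 1.639 rad (93.9°). The total great-circle distance is δ·R ≈ 1.639 × 3440 ≈ 5639 nmi, so the target fraction is f = 3000/5639 ≈ 0.532.
Interpolate at f ≈ 0.532 with slerp weights a = sin((1−f)δ)/sin δ ≈ 0.696, b = sin(fδ)/sin δ ≈ 0.767.
p = a·p₁ + b·p₂ ≈ (0.576, 0.718, -0.391); φ = arcsin(p_z) ≈ -23.00°, λ = atan2(p_y, p_x) ≈ 51.25°.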